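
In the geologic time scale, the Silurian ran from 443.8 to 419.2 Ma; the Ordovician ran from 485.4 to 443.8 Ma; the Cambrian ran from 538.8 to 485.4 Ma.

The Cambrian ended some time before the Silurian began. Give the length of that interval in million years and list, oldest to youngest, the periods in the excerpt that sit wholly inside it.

The Cambrian closes at 485.4 Ma and the Silurian opens at 443.8 Ma, so the interval is 485.4 − 443.8 = 41.6 Myr.
A period fits inside if it starts at or after 485.4 Ma and ends at or before 443.8 Ma; oldest first that gives Ordovician.

41.6 million years; Ordovician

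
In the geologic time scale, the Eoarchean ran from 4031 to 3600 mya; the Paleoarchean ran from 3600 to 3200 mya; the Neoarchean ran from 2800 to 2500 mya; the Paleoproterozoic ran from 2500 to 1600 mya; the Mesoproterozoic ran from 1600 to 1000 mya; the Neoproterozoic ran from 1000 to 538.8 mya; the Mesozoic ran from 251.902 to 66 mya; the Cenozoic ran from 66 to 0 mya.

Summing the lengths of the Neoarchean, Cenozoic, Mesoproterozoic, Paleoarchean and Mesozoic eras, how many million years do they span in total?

Duration is start − end for each: (2800 − 2500) + (66 − 0) + (1600 − 1000) + (3600 − 3200) + (251.902 − 66).
That is 300 + 66 + 600 + 400 + 185.902, which totals 1551.902 million years.

1551.902 million years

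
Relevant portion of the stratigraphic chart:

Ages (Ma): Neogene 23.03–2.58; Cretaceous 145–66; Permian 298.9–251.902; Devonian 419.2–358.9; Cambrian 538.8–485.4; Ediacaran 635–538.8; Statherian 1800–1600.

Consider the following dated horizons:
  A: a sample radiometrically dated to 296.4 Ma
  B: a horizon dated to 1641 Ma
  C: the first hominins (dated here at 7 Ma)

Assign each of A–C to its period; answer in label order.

A — Permian; B — Statherian; C — Neogene

A: 296.4 Ma lies in 298.9–251.902 Ma, so Permian.
B: 1641 Ma lies in 1800–1600 Ma, so Statherian.
C: 7 Ma lies in 23.03–2.58 Ma, so Neogene.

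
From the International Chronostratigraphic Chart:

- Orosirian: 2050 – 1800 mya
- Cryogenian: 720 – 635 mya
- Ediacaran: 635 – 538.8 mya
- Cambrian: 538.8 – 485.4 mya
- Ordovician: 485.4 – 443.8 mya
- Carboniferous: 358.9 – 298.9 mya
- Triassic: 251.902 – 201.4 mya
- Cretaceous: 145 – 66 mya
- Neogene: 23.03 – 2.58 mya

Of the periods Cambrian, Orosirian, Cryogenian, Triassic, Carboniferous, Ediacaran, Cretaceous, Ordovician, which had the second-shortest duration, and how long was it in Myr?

Start − end for each: Cambrian 538.8 − 485.4 = 53.4; Orosirian 2050 − 1800 = 250; Cryogenian 720 − 635 = 85; Triassic 251.902 − 201.4 = 50.502; Carboniferous 358.9 − 298.9 = 60; Ediacaran 635 − 538.8 = 96.2; Cretaceous 145 − 66 = 79; Ordovician 485.4 − 443.8 = 41.6.
Ranking these from shortest: Ordovician < Triassic < Cambrian < Carboniferous < Cretaceous < Cryogenian < Ediacaran < Orosirian.
Position 2 in that ranking is Triassic, which lasted 50.502 Myr.

Triassic, 50.502 million years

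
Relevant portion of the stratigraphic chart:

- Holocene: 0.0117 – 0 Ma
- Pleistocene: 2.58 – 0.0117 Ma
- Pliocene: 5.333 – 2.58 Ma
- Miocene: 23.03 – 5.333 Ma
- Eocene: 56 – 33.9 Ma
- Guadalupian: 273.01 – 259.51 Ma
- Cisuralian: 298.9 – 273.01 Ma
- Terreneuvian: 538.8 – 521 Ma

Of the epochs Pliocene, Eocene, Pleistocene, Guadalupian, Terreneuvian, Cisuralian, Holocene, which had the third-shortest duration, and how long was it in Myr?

Pliocene, 2.753 million years

Start − end for each: Pliocene 5.333 − 2.58 = 2.753; Eocene 56 − 33.9 = 22.1; Pleistocene 2.58 − 0.0117 = 2.5683; Guadalupian 273.01 − 259.51 = 13.5; Terreneuvian 538.8 − 521 = 17.8; Cisuralian 298.9 − 273.01 = 25.89; Holocene 0.0117 − 0 = 0.0117.
Ranking these from shortest: Holocene < Pleistocene < Pliocene < Guadalupian < Terreneuvian < Eocene < Cisuralian.
Position 3 in that ranking is Pliocene, which lasted 2.753 Myr.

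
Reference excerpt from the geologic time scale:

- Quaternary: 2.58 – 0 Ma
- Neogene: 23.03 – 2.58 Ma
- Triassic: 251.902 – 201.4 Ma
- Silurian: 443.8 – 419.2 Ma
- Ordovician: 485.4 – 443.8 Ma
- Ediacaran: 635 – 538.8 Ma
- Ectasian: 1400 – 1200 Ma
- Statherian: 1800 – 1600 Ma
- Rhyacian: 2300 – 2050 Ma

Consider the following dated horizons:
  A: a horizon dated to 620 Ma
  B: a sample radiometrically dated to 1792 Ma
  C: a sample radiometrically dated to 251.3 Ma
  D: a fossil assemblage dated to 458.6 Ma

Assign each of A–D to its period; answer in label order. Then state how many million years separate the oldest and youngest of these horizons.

A: 620 Ma lies in 635–538.8 Ma, so Ediacaran.
B: 1792 Ma lies in 1800–1600 Ma, so Statherian.
C: 251.3 Ma lies in 251.902–201.4 Ma, so Triassic.
D: 458.6 Ma lies in 485.4–443.8 Ma, so Ordovician.
Oldest = 1792 Ma, youngest = 251.3 Ma → span 1540.7 Myr.

A — Ediacaran; B — Statherian; C — Triassic; D — Ordovician; span 1540.7 million years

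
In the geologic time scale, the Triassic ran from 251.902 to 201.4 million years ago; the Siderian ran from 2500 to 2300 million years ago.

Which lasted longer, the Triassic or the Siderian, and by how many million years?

Siderian, by 149.498 million years

Triassic: 251.902 − 201.4 = 50.502 Myr.
Siderian: 2500 − 2300 = 200 Myr.
Difference: 200 − 50.502 = 149.498 Myr, so the Siderian was longer.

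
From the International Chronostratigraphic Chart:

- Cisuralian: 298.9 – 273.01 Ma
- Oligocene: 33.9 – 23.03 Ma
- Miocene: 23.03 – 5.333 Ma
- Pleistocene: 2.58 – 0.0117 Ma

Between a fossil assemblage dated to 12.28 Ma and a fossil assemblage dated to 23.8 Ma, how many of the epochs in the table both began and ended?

0

Checking each listed span, none has both start < 23.8 Ma and end > 12.28 Ma — every epoch straddles one of the two dates or lies outside them — so the count is 0.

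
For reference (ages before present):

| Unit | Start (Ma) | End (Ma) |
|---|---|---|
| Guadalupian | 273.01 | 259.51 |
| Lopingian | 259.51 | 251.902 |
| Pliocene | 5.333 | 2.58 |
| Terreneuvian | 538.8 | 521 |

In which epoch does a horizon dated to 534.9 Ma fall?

Terreneuvian

534.9 Ma lies between 538.8 and 521 Ma, so it falls in the Terreneuvian.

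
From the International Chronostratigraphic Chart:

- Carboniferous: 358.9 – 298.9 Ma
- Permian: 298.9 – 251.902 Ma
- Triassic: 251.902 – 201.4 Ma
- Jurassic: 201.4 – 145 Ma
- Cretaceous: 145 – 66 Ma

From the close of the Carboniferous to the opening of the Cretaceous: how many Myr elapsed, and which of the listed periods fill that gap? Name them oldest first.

153.9 million years; Permian, Triassic, Jurassic

End of Carboniferous = 298.9 Ma; start of Cretaceous = 145 Ma.
Gap = 298.9 − 145 = 153.9 Myr.
Periods wholly inside 298.9–145 Ma: Permian (298.9–251.902), Triassic (251.902–201.4), Jurassic (201.4–145).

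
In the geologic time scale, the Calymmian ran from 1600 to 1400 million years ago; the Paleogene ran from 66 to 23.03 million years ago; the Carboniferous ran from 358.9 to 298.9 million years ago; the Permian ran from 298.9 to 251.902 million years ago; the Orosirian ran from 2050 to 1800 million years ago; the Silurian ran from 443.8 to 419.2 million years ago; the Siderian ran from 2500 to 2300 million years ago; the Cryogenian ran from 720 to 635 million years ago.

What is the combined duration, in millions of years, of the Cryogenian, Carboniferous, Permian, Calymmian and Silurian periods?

Duration is start − end for each: (720 − 635) + (358.9 − 298.9) + (298.9 − 251.902) + (1600 − 1400) + (443.8 − 419.2).
That is 85 + 60 + 46.998 + 200 + 24.6, which totals 416.598 million years.

416.598 million years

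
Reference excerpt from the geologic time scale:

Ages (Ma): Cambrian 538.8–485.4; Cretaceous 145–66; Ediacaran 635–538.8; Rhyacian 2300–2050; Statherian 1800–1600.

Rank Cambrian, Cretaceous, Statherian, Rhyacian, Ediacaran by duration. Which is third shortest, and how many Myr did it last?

Ediacaran, 96.2 million years

Start − end for each: Cambrian 538.8 − 485.4 = 53.4; Cretaceous 145 − 66 = 79; Statherian 1800 − 1600 = 200; Rhyacian 2300 − 2050 = 250; Ediacaran 635 − 538.8 = 96.2.
Ranking these from shortest: Cambrian < Cretaceous < Ediacaran < Statherian < Rhyacian.
Position 3 in that ranking is Ediacaran, which lasted 96.2 Myr.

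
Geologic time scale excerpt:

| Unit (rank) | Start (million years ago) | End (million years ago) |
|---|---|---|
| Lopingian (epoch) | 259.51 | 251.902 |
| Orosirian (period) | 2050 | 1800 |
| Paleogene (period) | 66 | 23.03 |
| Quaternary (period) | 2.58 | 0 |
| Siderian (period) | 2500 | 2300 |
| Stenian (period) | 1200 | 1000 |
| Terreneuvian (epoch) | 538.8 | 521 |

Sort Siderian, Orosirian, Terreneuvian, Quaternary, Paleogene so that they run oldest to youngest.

The oldest of these is Siderian (starts 2500 Ma) and the youngest is Quaternary (ends 0 Ma).
In between, by decreasing start age: Orosirian (2050), Terreneuvian (538.8), Paleogene (66).

Siderian, Orosirian, Terreneuvian, Paleogene, Quaternary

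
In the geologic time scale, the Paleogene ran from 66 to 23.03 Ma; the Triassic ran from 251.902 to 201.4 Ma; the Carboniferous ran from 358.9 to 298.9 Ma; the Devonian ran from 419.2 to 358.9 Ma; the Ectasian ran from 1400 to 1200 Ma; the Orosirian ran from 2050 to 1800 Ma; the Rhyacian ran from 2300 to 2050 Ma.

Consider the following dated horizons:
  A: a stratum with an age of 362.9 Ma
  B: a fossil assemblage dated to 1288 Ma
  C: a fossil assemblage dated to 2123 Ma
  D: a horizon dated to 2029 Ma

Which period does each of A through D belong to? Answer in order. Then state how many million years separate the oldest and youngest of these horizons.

A — Devonian; B — Ectasian; C — Rhyacian; D — Orosirian; span 1760.1 million years

A: 362.9 Ma lies in 419.2–358.9 Ma, so Devonian.
B: 1288 Ma lies in 1400–1200 Ma, so Ectasian.
C: 2123 Ma lies in 2300–2050 Ma, so Rhyacian.
D: 2029 Ma lies in 2050–1800 Ma, so Orosirian.
Oldest = 2123 Ma, youngest = 362.9 Ma → span 1760.1 Myr.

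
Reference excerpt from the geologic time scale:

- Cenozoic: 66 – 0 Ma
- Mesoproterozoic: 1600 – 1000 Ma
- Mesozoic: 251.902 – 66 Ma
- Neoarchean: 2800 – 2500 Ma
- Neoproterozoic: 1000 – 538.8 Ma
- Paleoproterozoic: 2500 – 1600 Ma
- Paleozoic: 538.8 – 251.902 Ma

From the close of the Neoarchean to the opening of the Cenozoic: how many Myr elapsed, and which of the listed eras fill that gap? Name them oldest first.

2434 million years; Paleoproterozoic, Mesoproterozoic, Neoproterozoic, Paleozoic, Mesozoic

End of Neoarchean = 2500 Ma; start of Cenozoic = 66 Ma.
Gap = 2500 − 66 = 2434 Myr.
Eras wholly inside 2500–66 Ma: Paleoproterozoic (2500–1600), Mesoproterozoic (1600–1000), Neoproterozoic (1000–538.8), Paleozoic (538.8–251.902), Mesozoic (251.902–66).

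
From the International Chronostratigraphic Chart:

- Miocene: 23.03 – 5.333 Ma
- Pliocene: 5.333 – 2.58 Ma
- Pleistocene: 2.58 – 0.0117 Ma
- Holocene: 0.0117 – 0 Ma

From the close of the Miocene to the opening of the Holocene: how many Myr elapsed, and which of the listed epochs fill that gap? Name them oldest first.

The Miocene closes at 5.333 Ma and the Holocene opens at 0.0117 Ma, so the interval is 5.333 − 0.0117 = 5.3213 Myr.
An epoch fits inside if it starts at or after 5.333 Ma and ends at or before 0.0117 Ma; oldest first that gives Pliocene, Pleistocene.

5.3213 million years; Pliocene, Pleistocene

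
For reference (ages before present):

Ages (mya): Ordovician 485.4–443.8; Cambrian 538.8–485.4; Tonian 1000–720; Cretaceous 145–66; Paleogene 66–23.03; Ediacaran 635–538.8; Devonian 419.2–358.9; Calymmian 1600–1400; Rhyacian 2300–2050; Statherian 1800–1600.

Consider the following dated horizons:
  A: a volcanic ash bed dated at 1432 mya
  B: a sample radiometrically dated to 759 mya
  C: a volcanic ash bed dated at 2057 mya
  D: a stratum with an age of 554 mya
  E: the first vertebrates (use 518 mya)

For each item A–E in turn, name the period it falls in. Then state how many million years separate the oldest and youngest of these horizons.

A — Calymmian; B — Tonian; C — Rhyacian; D — Ediacaran; E — Cambrian; span 1539 million years

A: 1432 Ma lies in 1600–1400 Ma, so Calymmian.
B: 759 Ma lies in 1000–720 Ma, so Tonian.
C: 2057 Ma lies in 2300–2050 Ma, so Rhyacian.
D: 554 Ma lies in 635–538.8 Ma, so Ediacaran.
E: 518 Ma lies in 538.8–485.4 Ma, so Cambrian.
Oldest = 2057 Ma, youngest = 518 Ma → span 1539 Myr.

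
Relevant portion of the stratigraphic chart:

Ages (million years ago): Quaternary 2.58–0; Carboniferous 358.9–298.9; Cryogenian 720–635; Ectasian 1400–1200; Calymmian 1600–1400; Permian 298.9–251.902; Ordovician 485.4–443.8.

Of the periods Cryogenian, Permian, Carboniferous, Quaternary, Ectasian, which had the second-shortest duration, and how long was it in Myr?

Permian, 46.998 million years

Start − end for each: Cryogenian 720 − 635 = 85; Permian 298.9 − 251.902 = 46.998; Carboniferous 358.9 − 298.9 = 60; Quaternary 2.58 − 0 = 2.58; Ectasian 1400 − 1200 = 200.
Ranking these from shortest: Quaternary < Permian < Carboniferous < Cryogenian < Ectasian.
Position 2 in that ranking is Permian, which lasted 46.998 Myr.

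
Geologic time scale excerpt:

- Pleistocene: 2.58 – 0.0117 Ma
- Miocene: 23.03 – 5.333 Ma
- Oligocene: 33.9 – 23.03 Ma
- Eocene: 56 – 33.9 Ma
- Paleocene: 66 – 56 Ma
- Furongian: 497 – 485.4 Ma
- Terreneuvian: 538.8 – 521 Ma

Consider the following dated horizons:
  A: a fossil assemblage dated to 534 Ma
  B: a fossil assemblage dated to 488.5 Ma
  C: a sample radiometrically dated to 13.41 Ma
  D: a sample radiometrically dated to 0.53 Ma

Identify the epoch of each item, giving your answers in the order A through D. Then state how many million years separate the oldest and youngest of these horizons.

Match each age against the start–end ranges in the excerpt: A = 534 Ma → Terreneuvian (538.8–521); B = 488.5 Ma → Furongian (497–485.4); C = 13.41 Ma → Miocene (23.03–5.333); D = 0.53 Ma → Pleistocene (2.58–0.0117).
The largest age is 534 Ma and the smallest is 0.53 Ma; their difference is 533.47 Myr.

A — Terreneuvian; B — Furongian; C — Miocene; D — Pleistocene; span 533.47 million years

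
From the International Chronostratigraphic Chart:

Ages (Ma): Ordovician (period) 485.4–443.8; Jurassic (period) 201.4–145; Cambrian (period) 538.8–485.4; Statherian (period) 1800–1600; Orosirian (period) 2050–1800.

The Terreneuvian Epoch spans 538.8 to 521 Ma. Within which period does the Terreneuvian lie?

The Terreneuvian (538.8–521 Ma) lies entirely within 538.8–485.4 Ma, the Cambrian Period.

Cambrian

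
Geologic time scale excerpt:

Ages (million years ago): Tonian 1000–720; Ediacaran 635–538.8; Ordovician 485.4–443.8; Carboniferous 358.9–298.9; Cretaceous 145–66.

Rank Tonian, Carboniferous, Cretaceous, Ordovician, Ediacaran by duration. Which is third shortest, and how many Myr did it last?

Durations: Tonian 280; Carboniferous 60; Cretaceous 79; Ordovician 41.6; Ediacaran 96.2 Myr.
Sorted shortest-first: Ordovician (41.6), Carboniferous (60), Cretaceous (79), Ediacaran (96.2), Tonian (280).
The third shortest is Cretaceous at 79 Myr.

Cretaceous, 79 million years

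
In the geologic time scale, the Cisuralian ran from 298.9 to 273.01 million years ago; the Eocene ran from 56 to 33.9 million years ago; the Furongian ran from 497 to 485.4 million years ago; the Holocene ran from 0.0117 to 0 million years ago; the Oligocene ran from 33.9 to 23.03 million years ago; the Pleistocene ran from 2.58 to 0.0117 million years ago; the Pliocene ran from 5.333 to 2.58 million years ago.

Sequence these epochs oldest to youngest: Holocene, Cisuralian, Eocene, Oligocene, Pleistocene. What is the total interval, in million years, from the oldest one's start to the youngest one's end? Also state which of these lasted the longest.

From the excerpt: Holocene 0.0117–0; Cisuralian 298.9–273.01; Eocene 56–33.9; Oligocene 33.9–23.03; Pleistocene 2.58–0.0117 (Ma).
Larger Ma is earlier, so the oldest is Cisuralian and the youngest is Holocene; oldest to youngest: Cisuralian, Eocene, Oligocene, Pleistocene, Holocene.
Oldest start 298.9 minus youngest end 0 gives 298.9 Myr overall.
Individual lengths (start − end): Pleistocene 2.5683; Eocene 22.1; Holocene 0.0117; Cisuralian 25.89; Oligocene 10.87. The largest is Cisuralian at 25.89 Myr.

Cisuralian, Eocene, Oligocene, Pleistocene, Holocene; total span 298.9 Myr; longest is Cisuralian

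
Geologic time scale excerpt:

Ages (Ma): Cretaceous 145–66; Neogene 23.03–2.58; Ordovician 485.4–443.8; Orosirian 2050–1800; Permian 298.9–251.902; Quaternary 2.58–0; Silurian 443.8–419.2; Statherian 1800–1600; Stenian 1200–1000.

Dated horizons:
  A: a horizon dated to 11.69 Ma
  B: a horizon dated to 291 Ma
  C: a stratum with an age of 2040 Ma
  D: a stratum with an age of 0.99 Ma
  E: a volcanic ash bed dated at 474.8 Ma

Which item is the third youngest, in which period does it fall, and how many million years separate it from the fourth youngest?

Smaller Ma means younger, so youngest first: D 0.99 < A 11.69 < B 291 < E 474.8 < C 2040.
Counting 3 along gives B (291 Ma); the excerpt puts that inside the Permian, 298.9–251.902 Ma.
Next in line is E (474.8 Ma), and 474.8 − 291 = 183.8 Myr.

B, in the Permian; 183.8 million years to E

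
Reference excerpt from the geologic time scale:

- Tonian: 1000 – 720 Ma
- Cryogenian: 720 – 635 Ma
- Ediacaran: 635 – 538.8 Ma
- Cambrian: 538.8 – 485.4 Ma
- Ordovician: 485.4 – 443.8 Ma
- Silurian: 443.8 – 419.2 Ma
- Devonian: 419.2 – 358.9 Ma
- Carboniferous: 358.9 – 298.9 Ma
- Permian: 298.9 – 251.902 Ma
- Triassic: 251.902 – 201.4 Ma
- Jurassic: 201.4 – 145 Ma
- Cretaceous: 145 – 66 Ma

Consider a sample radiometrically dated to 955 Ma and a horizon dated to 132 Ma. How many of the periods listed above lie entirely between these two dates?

955 Ma sits inside the Tonian (1000–720) and 132 Ma inside the Cretaceous (145–66); neither of those is wholly between the two dates.
The listed periods lying completely between them are Cryogenian, Ediacaran, Cambrian, Ordovician, Silurian, Devonian, Carboniferous, Permian, Triassic, Jurassic — 10 in all.

10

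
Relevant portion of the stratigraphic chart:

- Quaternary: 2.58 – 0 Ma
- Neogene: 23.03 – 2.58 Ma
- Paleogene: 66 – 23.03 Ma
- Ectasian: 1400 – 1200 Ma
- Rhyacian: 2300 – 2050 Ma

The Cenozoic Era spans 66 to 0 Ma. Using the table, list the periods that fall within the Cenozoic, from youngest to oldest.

Quaternary, Neogene, Paleogene

Periods with both bounds inside 66–0 Ma: Quaternary (2.58–0), Neogene (23.03–2.58), Paleogene (66–23.03).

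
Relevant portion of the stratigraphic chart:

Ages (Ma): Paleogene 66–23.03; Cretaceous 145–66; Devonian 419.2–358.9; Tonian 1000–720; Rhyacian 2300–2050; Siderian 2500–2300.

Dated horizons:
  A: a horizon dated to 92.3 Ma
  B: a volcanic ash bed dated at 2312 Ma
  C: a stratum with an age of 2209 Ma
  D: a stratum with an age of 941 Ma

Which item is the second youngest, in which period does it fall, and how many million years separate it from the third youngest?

D, in the Tonian; 1268 million years to C

Sorted youngest-first by Ma: A (92.3), D (941), C (2209), B (2312).
The second youngest is D at 941 Ma, which lies in 1000–720 Ma: the Tonian.
The third youngest is C at 2209 Ma; separation = |941 − 2209| = 1268 Myr.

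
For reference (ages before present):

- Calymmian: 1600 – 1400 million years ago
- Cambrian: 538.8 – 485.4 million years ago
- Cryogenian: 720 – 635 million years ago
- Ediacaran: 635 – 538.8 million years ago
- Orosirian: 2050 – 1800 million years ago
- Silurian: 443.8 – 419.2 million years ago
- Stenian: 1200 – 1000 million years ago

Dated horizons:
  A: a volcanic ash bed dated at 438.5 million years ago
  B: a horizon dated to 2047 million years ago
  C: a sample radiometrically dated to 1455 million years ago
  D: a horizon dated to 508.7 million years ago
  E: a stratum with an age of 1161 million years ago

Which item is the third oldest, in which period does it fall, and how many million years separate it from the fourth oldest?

E, in the Stenian; 652.3 million years to D

Sorted oldest-first by Ma: B (2047), C (1455), E (1161), D (508.7), A (438.5).
The third oldest is E at 1161 Ma, which lies in 1200–1000 Ma: the Stenian.
The fourth oldest is D at 508.7 Ma; separation = |1161 − 508.7| = 652.3 Myr.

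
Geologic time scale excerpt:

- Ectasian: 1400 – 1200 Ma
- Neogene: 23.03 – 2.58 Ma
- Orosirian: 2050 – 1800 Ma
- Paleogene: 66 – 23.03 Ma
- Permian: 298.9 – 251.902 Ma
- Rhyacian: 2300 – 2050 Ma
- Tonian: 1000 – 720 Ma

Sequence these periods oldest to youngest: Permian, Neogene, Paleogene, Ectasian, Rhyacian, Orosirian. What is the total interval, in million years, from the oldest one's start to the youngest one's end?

From the excerpt: Permian 298.9–251.902; Neogene 23.03–2.58; Paleogene 66–23.03; Ectasian 1400–1200; Rhyacian 2300–2050; Orosirian 2050–1800 (Ma).
Larger Ma is earlier, so the oldest is Rhyacian and the youngest is Neogene; oldest to youngest: Rhyacian, Orosirian, Ectasian, Permian, Paleogene, Neogene.
Oldest start 2300 minus youngest end 2.58 gives 2297.42 Myr overall.

Rhyacian, Orosirian, Ectasian, Permian, Paleogene, Neogene; total span 2297.42 Myr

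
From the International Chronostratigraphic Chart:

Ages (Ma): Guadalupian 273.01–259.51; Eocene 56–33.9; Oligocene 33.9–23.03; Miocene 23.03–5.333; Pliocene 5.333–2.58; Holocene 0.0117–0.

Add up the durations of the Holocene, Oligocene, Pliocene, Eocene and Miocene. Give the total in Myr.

53.4317 million years

Duration is start − end for each: (0.0117 − 0) + (33.9 − 23.03) + (5.333 − 2.58) + (56 − 33.9) + (23.03 − 5.333).
That is 0.0117 + 10.87 + 2.753 + 22.1 + 17.697, which totals 53.4317 million years.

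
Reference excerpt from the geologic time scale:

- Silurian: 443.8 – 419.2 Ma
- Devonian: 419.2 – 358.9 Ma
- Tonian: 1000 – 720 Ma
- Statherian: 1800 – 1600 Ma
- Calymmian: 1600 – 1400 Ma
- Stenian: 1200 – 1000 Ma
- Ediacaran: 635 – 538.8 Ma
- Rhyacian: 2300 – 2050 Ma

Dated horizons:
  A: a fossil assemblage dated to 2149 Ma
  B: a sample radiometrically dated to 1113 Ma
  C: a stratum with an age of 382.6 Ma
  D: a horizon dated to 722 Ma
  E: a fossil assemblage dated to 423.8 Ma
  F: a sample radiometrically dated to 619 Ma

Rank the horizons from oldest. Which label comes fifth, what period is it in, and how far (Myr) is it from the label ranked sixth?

Larger Ma means older, so oldest first: A 2149 > B 1113 > D 722 > F 619 > E 423.8 > C 382.6.
Counting 5 along gives E (423.8 Ma); the excerpt puts that inside the Silurian, 443.8–419.2 Ma.
Next in line is C (382.6 Ma), and 423.8 − 382.6 = 41.2 Myr.

E, in the Silurian; 41.2 million years to C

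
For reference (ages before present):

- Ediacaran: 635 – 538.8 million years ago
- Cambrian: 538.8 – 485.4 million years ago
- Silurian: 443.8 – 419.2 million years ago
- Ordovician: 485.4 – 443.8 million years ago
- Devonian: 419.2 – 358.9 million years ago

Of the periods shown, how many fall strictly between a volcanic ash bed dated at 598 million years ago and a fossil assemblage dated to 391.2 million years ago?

3

The older date is 598 Ma and the younger is 391.2 Ma.
Periods with start < 598 and end > 391.2 Ma: Cambrian (538.8–485.4), Ordovician (485.4–443.8), Silurian (443.8–419.2).
That is 3 complete periods.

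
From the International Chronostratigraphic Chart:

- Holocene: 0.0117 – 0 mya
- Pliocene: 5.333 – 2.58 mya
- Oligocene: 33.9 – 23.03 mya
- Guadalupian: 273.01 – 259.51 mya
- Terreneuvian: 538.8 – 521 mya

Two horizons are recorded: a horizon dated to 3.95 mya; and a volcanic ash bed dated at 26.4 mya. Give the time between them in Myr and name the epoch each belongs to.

22.45 million years apart; the first in the Pliocene, the second in the Oligocene

Elapsed time: 26.4 − 3.95 = 22.45 Myr.
3.95 Ma lies within 5.333–2.58 Ma: Pliocene.
26.4 Ma lies within 33.9–23.03 Ma: Oligocene.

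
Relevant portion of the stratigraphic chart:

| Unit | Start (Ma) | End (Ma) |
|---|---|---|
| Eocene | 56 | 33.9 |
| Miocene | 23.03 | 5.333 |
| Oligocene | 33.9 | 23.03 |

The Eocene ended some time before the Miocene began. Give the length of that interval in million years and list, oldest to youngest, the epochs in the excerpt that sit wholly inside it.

10.87 million years; Oligocene

The Eocene closes at 33.9 Ma and the Miocene opens at 23.03 Ma, so the interval is 33.9 − 23.03 = 10.87 Myr.
An epoch fits inside if it starts at or after 33.9 Ma and ends at or before 23.03 Ma; oldest first that gives Oligocene.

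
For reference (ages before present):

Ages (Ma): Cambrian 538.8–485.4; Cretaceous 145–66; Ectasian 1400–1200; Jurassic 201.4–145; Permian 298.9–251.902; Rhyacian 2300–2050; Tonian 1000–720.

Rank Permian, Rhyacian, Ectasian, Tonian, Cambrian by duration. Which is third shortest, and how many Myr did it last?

Ectasian, 200 million years

Start − end for each: Permian 298.9 − 251.902 = 46.998; Rhyacian 2300 − 2050 = 250; Ectasian 1400 − 1200 = 200; Tonian 1000 − 720 = 280; Cambrian 538.8 − 485.4 = 53.4.
Ranking these from shortest: Permian < Cambrian < Ectasian < Rhyacian < Tonian.
Position 3 in that ranking is Ectasian, which lasted 200 Myr.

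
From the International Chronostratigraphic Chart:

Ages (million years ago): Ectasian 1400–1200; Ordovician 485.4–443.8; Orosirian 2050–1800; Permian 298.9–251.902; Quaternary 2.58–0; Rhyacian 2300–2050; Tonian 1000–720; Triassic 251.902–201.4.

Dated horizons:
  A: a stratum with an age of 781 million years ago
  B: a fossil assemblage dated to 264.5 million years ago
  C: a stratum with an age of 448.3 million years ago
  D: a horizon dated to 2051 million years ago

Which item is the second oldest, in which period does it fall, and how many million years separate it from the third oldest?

A, in the Tonian; 332.7 million years to C

Larger Ma means older, so oldest first: D 2051 > A 781 > C 448.3 > B 264.5.
Counting 2 along gives A (781 Ma); the excerpt puts that inside the Tonian, 1000–720 Ma.
Next in line is C (448.3 Ma), and 781 − 448.3 = 332.7 Myr.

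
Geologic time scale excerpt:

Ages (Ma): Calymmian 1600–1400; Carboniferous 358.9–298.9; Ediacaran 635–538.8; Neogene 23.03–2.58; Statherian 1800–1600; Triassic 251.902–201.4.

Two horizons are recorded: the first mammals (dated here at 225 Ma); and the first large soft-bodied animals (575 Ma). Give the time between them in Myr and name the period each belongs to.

Elapsed time: 575 − 225 = 350 Myr.
225 Ma lies within 251.902–201.4 Ma: Triassic.
575 Ma lies within 635–538.8 Ma: Ediacaran.

350 million years apart; the first in the Triassic, the second in the Ediacaran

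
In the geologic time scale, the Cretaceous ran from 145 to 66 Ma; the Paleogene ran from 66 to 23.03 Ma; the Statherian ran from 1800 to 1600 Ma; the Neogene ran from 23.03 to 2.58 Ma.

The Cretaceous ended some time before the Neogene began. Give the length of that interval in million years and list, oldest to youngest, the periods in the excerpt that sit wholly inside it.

42.97 million years; Paleogene

The Cretaceous closes at 66 Ma and the Neogene opens at 23.03 Ma, so the interval is 66 − 23.03 = 42.97 Myr.
A period fits inside if it starts at or after 66 Ma and ends at or before 23.03 Ma; oldest first that gives Paleogene.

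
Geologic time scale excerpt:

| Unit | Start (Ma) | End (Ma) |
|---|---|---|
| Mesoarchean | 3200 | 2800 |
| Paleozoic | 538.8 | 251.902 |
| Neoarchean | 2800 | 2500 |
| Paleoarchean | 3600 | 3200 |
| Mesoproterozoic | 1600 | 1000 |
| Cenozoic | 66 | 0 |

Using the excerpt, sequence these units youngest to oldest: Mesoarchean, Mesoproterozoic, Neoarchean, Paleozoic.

Paleozoic, then Mesoproterozoic, then Neoarchean, then Mesoarchean

Read off each span (Ma): Mesoarchean 3200–2800; Mesoproterozoic 1600–1000; Neoarchean 2800–2500; Paleozoic 538.8–251.902.
Larger Ma is older, so oldest→youngest is Mesoarchean, Neoarchean, Mesoproterozoic, Paleozoic; reverse it for youngest→oldest.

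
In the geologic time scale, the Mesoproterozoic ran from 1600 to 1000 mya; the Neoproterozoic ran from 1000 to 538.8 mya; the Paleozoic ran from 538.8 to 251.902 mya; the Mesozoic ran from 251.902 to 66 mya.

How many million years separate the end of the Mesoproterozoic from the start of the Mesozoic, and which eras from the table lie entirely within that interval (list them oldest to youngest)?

748.098 million years; Neoproterozoic, Paleozoic

End of Mesoproterozoic = 1000 Ma; start of Mesozoic = 251.902 Ma.
Gap = 1000 − 251.902 = 748.098 Myr.
Eras wholly inside 1000–251.902 Ma: Neoproterozoic (1000–538.8), Paleozoic (538.8–251.902).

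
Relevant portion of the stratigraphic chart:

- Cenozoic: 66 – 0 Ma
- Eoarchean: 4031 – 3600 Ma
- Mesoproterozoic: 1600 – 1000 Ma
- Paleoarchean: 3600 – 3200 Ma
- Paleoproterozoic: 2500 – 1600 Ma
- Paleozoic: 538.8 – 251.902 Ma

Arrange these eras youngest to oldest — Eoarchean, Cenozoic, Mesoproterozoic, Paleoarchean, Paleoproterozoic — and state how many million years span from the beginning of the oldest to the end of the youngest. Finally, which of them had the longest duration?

Cenozoic → Mesoproterozoic → Paleoproterozoic → Paleoarchean → Eoarchean; total span 4031 Myr; longest is Paleoproterozoic

From the excerpt: Eoarchean 4031–3600; Cenozoic 66–0; Mesoproterozoic 1600–1000; Paleoarchean 3600–3200; Paleoproterozoic 2500–1600 (Ma).
Larger Ma is earlier, so the oldest is Eoarchean and the youngest is Cenozoic; youngest to oldest: Cenozoic, Mesoproterozoic, Paleoproterozoic, Paleoarchean, Eoarchean.
Oldest start 4031 minus youngest end 0 gives 4031 Myr overall.
Individual lengths (start − end): Eoarchean 431; Mesoproterozoic 600; Paleoarchean 400; Paleoproterozoic 900; Cenozoic 66. The largest is Paleoproterozoic at 900 Myr.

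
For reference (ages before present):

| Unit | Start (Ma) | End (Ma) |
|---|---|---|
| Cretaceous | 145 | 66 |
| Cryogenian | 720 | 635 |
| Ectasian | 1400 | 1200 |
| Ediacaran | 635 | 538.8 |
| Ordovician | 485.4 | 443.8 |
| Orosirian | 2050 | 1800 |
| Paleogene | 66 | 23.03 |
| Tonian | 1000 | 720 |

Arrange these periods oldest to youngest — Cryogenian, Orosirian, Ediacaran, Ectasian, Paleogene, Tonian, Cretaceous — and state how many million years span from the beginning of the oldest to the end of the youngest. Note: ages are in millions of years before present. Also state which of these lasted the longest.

Start ages (Ma): Orosirian 2050, Ectasian 1400, Tonian 1000, Cryogenian 720, Ediacaran 635, Cretaceous 145, Paleogene 66.
Ordered oldest to youngest: Orosirian, Ectasian, Tonian, Cryogenian, Ediacaran, Cretaceous, Paleogene.
Span = 2050 − 23.03 = 2026.97 Myr.
Durations: Orosirian 250, Cryogenian 85, Tonian 280, Ectasian 200, Cretaceous 79, Ediacaran 96.2, Paleogene 42.97 → longest is Tonian (280 Myr).

Orosirian → Ectasian → Tonian → Cryogenian → Ediacaran → Cretaceous → Paleogene; total span 2026.97 Myr; longest is Tonian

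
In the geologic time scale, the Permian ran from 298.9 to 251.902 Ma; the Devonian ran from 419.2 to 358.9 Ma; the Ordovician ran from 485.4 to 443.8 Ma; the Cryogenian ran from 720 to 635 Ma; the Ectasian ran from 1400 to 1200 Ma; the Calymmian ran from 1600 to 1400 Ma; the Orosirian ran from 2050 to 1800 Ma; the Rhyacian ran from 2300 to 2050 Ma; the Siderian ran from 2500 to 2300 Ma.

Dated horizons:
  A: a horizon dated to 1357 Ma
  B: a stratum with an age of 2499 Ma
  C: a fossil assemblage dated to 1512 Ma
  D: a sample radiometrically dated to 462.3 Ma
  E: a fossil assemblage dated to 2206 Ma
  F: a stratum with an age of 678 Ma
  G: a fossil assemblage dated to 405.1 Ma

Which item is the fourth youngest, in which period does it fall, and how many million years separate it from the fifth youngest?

A, in the Ectasian; 155 million years to C

Sorted youngest-first by Ma: G (405.1), D (462.3), F (678), A (1357), C (1512), E (2206), B (2499).
The fourth youngest is A at 1357 Ma, which lies in 1400–1200 Ma: the Ectasian.
The fifth youngest is C at 1512 Ma; separation = |1357 − 1512| = 155 Myr.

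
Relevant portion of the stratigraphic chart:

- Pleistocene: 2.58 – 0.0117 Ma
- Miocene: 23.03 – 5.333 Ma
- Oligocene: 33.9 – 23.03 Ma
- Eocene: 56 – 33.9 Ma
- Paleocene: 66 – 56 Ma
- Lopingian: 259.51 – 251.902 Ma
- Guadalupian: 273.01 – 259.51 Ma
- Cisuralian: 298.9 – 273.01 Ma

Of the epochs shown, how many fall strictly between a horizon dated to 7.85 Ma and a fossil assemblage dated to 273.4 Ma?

5

The older date is 273.4 Ma and the younger is 7.85 Ma.
Epochs with start < 273.4 and end > 7.85 Ma: Guadalupian (273.01–259.51), Lopingian (259.51–251.902), Paleocene (66–56), Eocene (56–33.9), Oligocene (33.9–23.03).
That is 5 complete epochs.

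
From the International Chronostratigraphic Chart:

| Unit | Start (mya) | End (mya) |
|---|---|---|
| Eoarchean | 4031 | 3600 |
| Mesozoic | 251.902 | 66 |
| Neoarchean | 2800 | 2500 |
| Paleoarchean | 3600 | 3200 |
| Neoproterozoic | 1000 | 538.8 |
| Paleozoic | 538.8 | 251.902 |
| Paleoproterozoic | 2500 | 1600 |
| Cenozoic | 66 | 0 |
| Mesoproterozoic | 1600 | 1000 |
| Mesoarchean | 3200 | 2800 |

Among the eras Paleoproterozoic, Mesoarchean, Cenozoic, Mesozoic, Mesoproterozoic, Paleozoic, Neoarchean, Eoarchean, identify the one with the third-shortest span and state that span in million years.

Paleozoic, 286.898 million years

Start − end for each: Paleoproterozoic 2500 − 1600 = 900; Mesoarchean 3200 − 2800 = 400; Cenozoic 66 − 0 = 66; Mesozoic 251.902 − 66 = 185.902; Mesoproterozoic 1600 − 1000 = 600; Paleozoic 538.8 − 251.902 = 286.898; Neoarchean 2800 − 2500 = 300; Eoarchean 4031 − 3600 = 431.
Ranking these from shortest: Cenozoic < Mesozoic < Paleozoic < Neoarchean < Mesoarchean < Eoarchean < Mesoproterozoic < Paleoproterozoic.
Position 3 in that ranking is Paleozoic, which lasted 286.898 Myr.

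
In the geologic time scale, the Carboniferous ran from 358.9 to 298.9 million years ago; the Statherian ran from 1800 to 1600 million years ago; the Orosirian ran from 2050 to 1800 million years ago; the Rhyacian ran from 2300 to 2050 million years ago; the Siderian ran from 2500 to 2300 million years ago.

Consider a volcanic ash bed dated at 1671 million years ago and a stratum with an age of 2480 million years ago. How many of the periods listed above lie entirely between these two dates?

The older date is 2480 Ma and the younger is 1671 Ma.
Periods with start < 2480 and end > 1671 Ma: Rhyacian (2300–2050), Orosirian (2050–1800).
That is 2 complete periods.

2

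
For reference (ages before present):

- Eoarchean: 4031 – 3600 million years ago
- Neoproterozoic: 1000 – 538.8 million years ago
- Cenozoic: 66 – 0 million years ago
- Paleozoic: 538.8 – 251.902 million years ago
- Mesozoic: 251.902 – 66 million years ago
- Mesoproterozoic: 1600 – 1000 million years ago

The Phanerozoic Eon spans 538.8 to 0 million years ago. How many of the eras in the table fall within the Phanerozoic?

3

Eras inside 538.8–0 Ma: Paleozoic, Mesozoic, Cenozoic — 3 in total.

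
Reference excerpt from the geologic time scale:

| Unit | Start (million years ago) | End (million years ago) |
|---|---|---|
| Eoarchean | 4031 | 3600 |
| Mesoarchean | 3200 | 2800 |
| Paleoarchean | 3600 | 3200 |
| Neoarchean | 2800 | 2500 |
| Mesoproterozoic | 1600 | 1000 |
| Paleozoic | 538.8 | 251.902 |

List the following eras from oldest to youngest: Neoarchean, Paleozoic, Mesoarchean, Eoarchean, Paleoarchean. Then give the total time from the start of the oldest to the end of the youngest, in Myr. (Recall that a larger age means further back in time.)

Start ages (Ma): Eoarchean 4031, Paleoarchean 3600, Mesoarchean 3200, Neoarchean 2800, Paleozoic 538.8.
Ordered oldest to youngest: Eoarchean, Paleoarchean, Mesoarchean, Neoarchean, Paleozoic.
Span = 4031 − 251.902 = 3779.098 Myr.

Eoarchean → Paleoarchean → Mesoarchean → Neoarchean → Paleozoic; total span 3779.098 Myr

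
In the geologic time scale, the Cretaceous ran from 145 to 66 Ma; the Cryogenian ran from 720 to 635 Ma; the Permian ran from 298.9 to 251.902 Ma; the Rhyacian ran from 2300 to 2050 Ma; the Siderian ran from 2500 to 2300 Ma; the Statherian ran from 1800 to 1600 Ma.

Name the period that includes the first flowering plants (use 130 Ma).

Cretaceous

130 Ma lies between 145 and 66 Ma, so it falls in the Cretaceous.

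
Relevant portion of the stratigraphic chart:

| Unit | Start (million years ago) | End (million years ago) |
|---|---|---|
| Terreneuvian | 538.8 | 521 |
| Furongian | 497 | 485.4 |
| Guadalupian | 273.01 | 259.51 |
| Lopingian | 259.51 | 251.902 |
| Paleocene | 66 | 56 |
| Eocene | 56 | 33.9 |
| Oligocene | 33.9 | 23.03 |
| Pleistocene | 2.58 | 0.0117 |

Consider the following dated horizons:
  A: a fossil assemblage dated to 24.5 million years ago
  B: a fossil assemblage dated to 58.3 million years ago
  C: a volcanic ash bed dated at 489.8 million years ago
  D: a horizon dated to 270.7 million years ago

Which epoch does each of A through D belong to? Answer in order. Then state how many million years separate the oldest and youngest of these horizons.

A: 24.5 Ma lies in 33.9–23.03 Ma, so Oligocene.
B: 58.3 Ma lies in 66–56 Ma, so Paleocene.
C: 489.8 Ma lies in 497–485.4 Ma, so Furongian.
D: 270.7 Ma lies in 273.01–259.51 Ma, so Guadalupian.
Oldest = 489.8 Ma, youngest = 24.5 Ma → span 465.3 Myr.

A — Oligocene; B — Paleocene; C — Furongian; D — Guadalupian; span 465.3 million years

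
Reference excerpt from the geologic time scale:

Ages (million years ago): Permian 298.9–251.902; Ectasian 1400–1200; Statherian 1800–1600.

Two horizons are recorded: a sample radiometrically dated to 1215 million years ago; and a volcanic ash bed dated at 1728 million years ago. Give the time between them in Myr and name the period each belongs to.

Elapsed time: 1728 − 1215 = 513 Myr.
1215 Ma lies within 1400–1200 Ma: Ectasian.
1728 Ma lies within 1800–1600 Ma: Statherian.

513 million years apart; the first in the Ectasian, the second in the Statherian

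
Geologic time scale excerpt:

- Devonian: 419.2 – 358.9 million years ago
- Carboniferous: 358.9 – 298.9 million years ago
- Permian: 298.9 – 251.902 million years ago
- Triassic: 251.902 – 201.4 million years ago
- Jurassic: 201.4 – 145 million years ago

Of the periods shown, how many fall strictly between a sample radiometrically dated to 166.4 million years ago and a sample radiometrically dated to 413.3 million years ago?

413.3 Ma sits inside the Devonian (419.2–358.9) and 166.4 Ma inside the Jurassic (201.4–145); neither of those is wholly between the two dates.
The listed periods lying completely between them are Carboniferous, Permian, Triassic — 3 in all.

3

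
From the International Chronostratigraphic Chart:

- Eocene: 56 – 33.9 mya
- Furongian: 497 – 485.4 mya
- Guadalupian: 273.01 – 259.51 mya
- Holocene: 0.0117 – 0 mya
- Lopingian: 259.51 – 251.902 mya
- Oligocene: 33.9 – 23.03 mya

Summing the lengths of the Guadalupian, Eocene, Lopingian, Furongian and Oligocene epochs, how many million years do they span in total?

65.678 million years

Each duration: Guadalupian = 13.5; Eocene = 22.1; Lopingian = 7.608; Furongian = 11.6; Oligocene = 10.87.
Sum: 13.5 + 22.1 + 7.608 + 11.6 + 10.87 = 65.678 Myr.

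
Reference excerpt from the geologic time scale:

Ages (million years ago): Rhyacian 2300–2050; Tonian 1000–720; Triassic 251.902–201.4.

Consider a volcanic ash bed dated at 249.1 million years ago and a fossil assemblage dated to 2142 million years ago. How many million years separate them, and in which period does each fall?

Elapsed time: 2142 − 249.1 = 1892.9 Myr.
249.1 Ma lies within 251.902–201.4 Ma: Triassic.
2142 Ma lies within 2300–2050 Ma: Rhyacian.

1892.9 million years apart; the first in the Triassic, the second in the Rhyacian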